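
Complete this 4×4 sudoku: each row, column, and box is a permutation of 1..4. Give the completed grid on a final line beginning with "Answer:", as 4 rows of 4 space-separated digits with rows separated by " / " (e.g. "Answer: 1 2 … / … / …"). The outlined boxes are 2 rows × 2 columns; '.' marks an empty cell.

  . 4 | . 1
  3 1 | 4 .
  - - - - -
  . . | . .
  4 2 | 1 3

Step 1. [r3c3∈{2}] r3c3's peers cover all but 2. So r3c3=2.
Step 2. [r2c4∈{2}] r2c4 has the single candidate 2. So r2c4=2.
Step 3. [r3c4∈{4}] r3c4 is down to just 4 ⇒ r3c4=4.
Step 4. [r3c1∈{1}] r3c1 is down to just 1 ⇒ r3c1=1.
Step 5. [r1c3∈{3}] only 3 remains possible at r1c3 ⇒ r1c3=3.
Step 6. [r3c2∈{3}] only 3 remains possible at r3c2 ⇒ r3c2=3.
Step 7. [r1c1∈{2}] only 2 remains possible at r1c1 ⇒ r1c1=2.

Answer: 2 4 3 1 / 3 1 4 2 / 1 3 2 4 / 4 2 1 3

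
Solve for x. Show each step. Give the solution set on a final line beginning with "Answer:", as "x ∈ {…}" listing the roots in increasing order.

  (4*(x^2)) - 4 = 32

Step 1. [(4*(x^2)) - 4 = 32] 4 | LHS and 4 | 32: pull 4 out ⇒ factor: (x^2) - 1 = 8.
Step 2. [(x^2) - 1 = 8] -1 is outermost — add 1 both sides ⇒ sub: x^2 = 9.
Step 3. [x^2 = 9] LHS squared, RHS 9 ≥ 0: apply √ (±) ⇒ sqrt: x = 3 or -3.

Answer: x ∈ {-3, 3}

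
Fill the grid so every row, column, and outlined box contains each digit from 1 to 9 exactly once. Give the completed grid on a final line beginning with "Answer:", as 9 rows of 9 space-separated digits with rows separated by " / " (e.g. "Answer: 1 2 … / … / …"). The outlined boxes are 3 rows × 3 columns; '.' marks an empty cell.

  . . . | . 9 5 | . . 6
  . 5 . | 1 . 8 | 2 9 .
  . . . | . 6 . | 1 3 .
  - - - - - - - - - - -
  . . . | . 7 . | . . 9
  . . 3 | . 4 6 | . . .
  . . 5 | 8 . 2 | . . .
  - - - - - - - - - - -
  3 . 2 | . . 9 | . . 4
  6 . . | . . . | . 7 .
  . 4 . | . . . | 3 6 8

Step 1. [r7c7∈{5}] only 5 remains possible at r7c7, so r7c7=5.
Step 2. [r2c9∈{7}] r2c9's peers cover all but 7. So r2c9=7.
Step 3. [r2c1∈{4}] r2c1 is down to just 4, so r2c1=4.
Step 4. [r7c8∈{1}] r7c8 is down to just 1 ⇒ r7c8=1.
Step 5. [r4c3∈{1,4,6,8}] col 3 places 4 nowhere but r4c3 ⇒ r4c3=4.
Step 6. [r9c1∈{1,5,7,9}] 5 has one home in col 1: r9c1. So r9c1=5.
Step 7. [r9c3∈{1,7,9}] across row 9, 9 lands solely at r9c3. So r9c3=9.
Step 8. [r7c2∈{7,8}] 7 has one home in box 7: r7c2. So r7c2=7.
Step 9. [r8c5∈{1,2,3,5,8}] in col 5, 5 fits only at r8c5 ⇒ r8c5=5.
Step 10. [r1c2∈{1,2,3,8}] 3 has one home in col 2: r1c2, so r1c2=3.
Step 11. [r9c5∈{1,2}] col 5 places 2 nowhere but r9c5, so r9c5=2.
Step 12. [r6c5∈{1,3}] 1 has one home in col 5: r6c5, so r6c5=1.
Step 13. [r5c9∈{1,2,5}] 1 has one home in col 9: r5c9, so r5c9=1.
Step 14. [r9c4∈{7}] nothing but 7 survives at r9c4. So r9c4=7.
Step 15. [r5c4∈{5,9}] in col 4, 9 fits only at r5c4, so r5c4=9.
Step 16. [r3c6∈{4,7}] col 6 places 7 nowhere but r3c6. So r3c6=7.
Step 17. [r3c3∈{8}] r3c3's peers cover all but 8, so r3c3=8.
Step 18. [r5c8∈{2,5,8}] 5 has one home in row 5: r5c8, so r5c8=5.
Step 19. [r8c3∈{1}] r8c3 is down to just 1. So r8c3=1.
Step 20. [r4c2∈{1,2,6,8}] col 2 places 1 nowhere but r4c2, so r4c2=1.
Step 21. [r3c4∈{2,4}] 4 has one home in row 3: r3c4, so r3c4=4.
Step 22. [r1c1∈{1,2,7}] across row 1, 1 lands solely at r1c1. So r1c1=1.
Step 23. [r6c8∈{4}] r6c8 has the single candidate 4 ⇒ r6c8=4.
Step 24. [r4c6∈{3}] r4c6's peers cover all but 3, so r4c6=3.
Step 25. [r1c8∈{8}] r1c8's peers cover all but 8. So r1c8=8.
Step 26. [r6c2∈{6,9}] r6c2 is the only open cell in col 2 admitting 6 ⇒ r6c2=6.
Step 27. [r3c2∈{2,9}] col 2 places 9 nowhere but r3c2 ⇒ r3c2=9.
Step 28. [r5c2∈{2,8}] 2 has one home in col 2: r5c2, so r5c2=2.
Step 29. [r6c7∈{7}] only 7 remains possible at r6c7. So r6c7=7.
Step 30. [r4c1∈{8}] only 8 remains possible at r4c1. So r4c1=8.
Step 31. [r8c4∈{3}] only 3 remains possible at r8c4. So r8c4=3.
Step 32. [r8c9∈{2}] nothing but 2 survives at r8c9, so r8c9=2.
Step 33. [r5c7∈{8}] r5c7 is down to just 8 ⇒ r5c7=8.
Step 34. [r9c6∈{1}] r9c6 is down to just 1 ⇒ r9c6=1.
Step 35. [r1c4∈{2}] r1c4 is down to just 2 ⇒ r1c4=2.
Step 36. [r6c9∈{3}] nothing but 3 survives at r6c9, so r6c9=3.
Step 37. [r6c1∈{9}] r6c1 has the single candidate 9 ⇒ r6c1=9.
Step 38. [r4c4∈{5}] nothing but 5 survives at r4c4 ⇒ r4c4=5.
Step 39. [r8c6∈{4}] r8c6's peers cover all but 4. So r8c6=4.
Step 40. [r3c9∈{5}] only 5 remains possible at r3c9 ⇒ r3c9=5.
Step 41. [r4c8∈{2}] nothing but 2 survives at r4c8 ⇒ r4c8=2.
Step 42. [r7c4∈{6}] r7c4 is down to just 6. So r7c4=6.
Step 43. [r1c3∈{7}] r1c3 has the single candidate 7, so r1c3=7.
Step 44. [r8c7∈{9}] r8c7's peers cover all but 9 ⇒ r8c7=9.
Step 45. [r2c3∈{6}] only 6 remains possible at r2c3 ⇒ r2c3=6.
Step 46. [r7c5∈{8}] r7c5 is down to just 8 ⇒ r7c5=8.
Step 47. [r3c1∈{2}] nothing but 2 survives at r3c1. So r3c1=2.
Step 48. [r1c7∈{4}] r1c7 has the single candidate 4 ⇒ r1c7=4.
Step 49. [r8c2∈{8}] nothing but 8 survives at r8c2, so r8c2=8.
Step 50. [r5c1∈{7}] r5c1 has the single candidate 7. So r5c1=7.
Step 51. [r2c5∈{3}] nothing but 3 survives at r2c5, so r2c5=3.
Step 52. [r4c7∈{6}] r4c7 is down to just 6, so r4c7=6.

Answer: 1 3 7 2 9 5 4 8 6 / 4 5 6 1 3 8 2 9 7 / 2 9 8 4 6 7 1 3 5 / 8 1 4 5 7 3 6 2 9 / 7 2 3 9 4 6 8 5 1 / 9 6 5 8 1 2 7 4 3 / 3 7 2 6 8 9 5 1 4 / 6 8 1 3 5 4 9 7 2 / 5 4 9 7 2 1 3 6 8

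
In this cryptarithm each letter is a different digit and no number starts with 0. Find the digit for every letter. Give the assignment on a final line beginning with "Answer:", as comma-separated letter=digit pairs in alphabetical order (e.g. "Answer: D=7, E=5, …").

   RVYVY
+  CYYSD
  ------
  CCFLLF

Step 1. [C] C is the leading digit of a 6-digit sum of two 5-digit numbers; the final carry is exactly 1 ⇒ C=1.
Step 2. [col 1: Y + D ≡ F (mod 10)] column 1 (Y + D ≡ F (mod 10), carry-in 0) doesn't pin D yet; pick D=8 and continue. So D=8.
Step 3. [col 1: Y + D ≡ F (mod 10)] F=4 is one option consistent with column 1 (Y + D ≡ F (mod 10), carry-in 0) — take it, so F=4.
Step 4. [col 1: Y + D ≡ F (mod 10)] column 1 reads Y+D+carry(0)=F with D=8, F=4; with digits 1,4,8 already taken and all letters distinct, the only value for Y is 6, so Y=6.
Step 5. [col 2: V + S ≡ L (mod 10)] several values work for V in column 2 (V + S ≡ L (mod 10), carry-in 1); try V=7 ⇒ V=7.
Step 6. [col 2: V + S ≡ L (mod 10)] several values work for L in column 2 (V + S ≡ L (mod 10), carry-in 1); try L=3 ⇒ L=3.
Step 7. [col 2: V + S ≡ L (mod 10)] from column 2 (V=7, L=3, carry-in 1, digits 1,3,4,6,7,8 already taken and all letters distinct): S must equal 5 ⇒ S=5.
Step 8. [col 5: R + C ≡ C (mod 10)] from column 5 (C=1, carry-in 1, digits 1,3,4,5,6,7,8 already taken and all letters distinct): R must equal 9. So R=9.

Answer: C=1, D=8, F=4, L=3, R=9, S=5, V=7, Y=6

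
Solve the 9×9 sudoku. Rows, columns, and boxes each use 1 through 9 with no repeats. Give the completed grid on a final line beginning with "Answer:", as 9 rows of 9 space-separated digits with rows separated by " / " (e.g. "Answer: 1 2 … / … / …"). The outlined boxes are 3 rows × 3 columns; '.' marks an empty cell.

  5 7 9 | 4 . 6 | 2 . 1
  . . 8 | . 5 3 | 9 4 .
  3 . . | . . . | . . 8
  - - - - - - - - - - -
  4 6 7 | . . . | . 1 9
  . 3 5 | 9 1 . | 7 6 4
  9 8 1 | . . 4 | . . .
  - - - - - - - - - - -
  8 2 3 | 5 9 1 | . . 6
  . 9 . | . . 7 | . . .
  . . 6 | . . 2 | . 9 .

Step 1. [r4c7∈{3,5,8}] in box 6, 8 fits only at r4c7. So r4c7=8.
Step 2. [r8c8∈{2,3,5,8}] r8c8 is the only open cell in col 8 admitting 8 ⇒ r8c8=8.
Step 3. [r6c8∈{2,3,5}] r6c8 is the only open cell in col 8 admitting 2, so r6c8=2.
Step 4. [r8c3∈{4}] r8c3's peers cover all but 4. So r8c3=4.
Step 5. [r2c2∈{1}] r2c2 is down to just 1, so r2c2=1.
Step 6. [r3c3∈{2}] nothing but 2 survives at r3c3. So r3c3=2.
Step 7. [r3c5∈{7}] nothing but 7 survives at r3c5 ⇒ r3c5=7.
Step 8. [r9c5∈{3,4,8}] in col 5, 4 fits only at r9c5, so r9c5=4.
Step 9. [r9c1∈{1,7}] col 1 places 7 nowhere but r9c1 ⇒ r9c1=7.
Step 10. [r9c7∈{1,3,5}] 1 has one home in row 9: r9c7, so r9c7=1.
Step 11. [r6c4∈{3,6,7}] across row 6, 7 lands solely at r6c4 ⇒ r6c4=7.
Step 12. [r8c4∈{3,6}] 6 has one home in col 4: r8c4. So r8c4=6.
Step 13. [r8c5∈{3}] only 3 remains possible at r8c5, so r8c5=3.
Step 14. [r8c7∈{5}] nothing but 5 survives at r8c7 ⇒ r8c7=5.
Step 15. [r6c7∈{3}] r6c7's peers cover all but 3. So r6c7=3.
Step 16. [r4c5∈{2}] r4c5 has the single candidate 2, so r4c5=2.
Step 17. [r8c1∈{1}] only 1 remains possible at r8c1 ⇒ r8c1=1.
Step 18. [r8c9∈{2}] r8c9 is down to just 2, so r8c9=2.
Step 19. [r6c5∈{6}] r6c5's peers cover all but 6. So r6c5=6.
Step 20. [r2c9∈{7}] only 7 remains possible at r2c9, so r2c9=7.
Step 21. [r3c6∈{9}] r3c6 has the single candidate 9, so r3c6=9.
Step 22. [r3c2∈{4}] only 4 remains possible at r3c2. So r3c2=4.
Step 23. [r9c9∈{3}] r9c9 has the single candidate 3. So r9c9=3.
Step 24. [r7c8∈{7}] r7c8's peers cover all but 7, so r7c8=7.
Step 25. [r7c7∈{4}] r7c7 has the single candidate 4 ⇒ r7c7=4.
Step 26. [r3c4∈{1}] nothing but 1 survives at r3c4, so r3c4=1.
Step 27. [r2c4∈{2}] r2c4 is down to just 2 ⇒ r2c4=2.
Step 28. [r2c1∈{6}] nothing but 6 survives at r2c1, so r2c1=6.
Step 29. [r3c8∈{5}] nothing but 5 survives at r3c8. So r3c8=5.
Step 30. [r4c6∈{5}] r4c6's peers cover all but 5, so r4c6=5.
Step 31. [r4c4∈{3}] r4c4 is down to just 3, so r4c4=3.
Step 32. [r9c2∈{5}] r9c2 is down to just 5. So r9c2=5.
Step 33. [r9c4∈{8}] r9c4 is down to just 8 ⇒ r9c4=8.
Step 34. [r6c9∈{5}] r6c9 has the single candidate 5 ⇒ r6c9=5.
Step 35. [r5c6∈{8}] only 8 remains possible at r5c6 ⇒ r5c6=8.
Step 36. [r1c8∈{3}] r1c8 is down to just 3 ⇒ r1c8=3.
Step 37. [r5c1∈{2}] only 2 remains possible at r5c1 ⇒ r5c1=2.
Step 38. [r1c5∈{8}] r1c5 is down to just 8 ⇒ r1c5=8.
Step 39. [r3c7∈{6}] nothing but 6 survives at r3c7. So r3c7=6.

Answer: 5 7 9 4 8 6 2 3 1 / 6 1 8 2 5 3 9 4 7 / 3 4 2 1 7 9 6 5 8 / 4 6 7 3 2 5 8 1 9 / 2 3 5 9 1 8 7 6 4 / 9 8 1 7 6 4 3 2 5 / 8 2 3 5 9 1 4 7 6 / 1 9 4 6 3 7 5 8 2 / 7 5 6 8 4 2 1 9 3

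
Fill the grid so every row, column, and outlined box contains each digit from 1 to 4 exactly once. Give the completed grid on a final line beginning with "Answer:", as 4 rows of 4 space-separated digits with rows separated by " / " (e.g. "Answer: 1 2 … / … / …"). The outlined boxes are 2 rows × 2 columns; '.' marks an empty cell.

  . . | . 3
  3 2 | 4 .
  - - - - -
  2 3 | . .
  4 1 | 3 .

Step 1. [r2c4∈{1}] r2c4 is down to just 1. So r2c4=1.
Step 2. [r1c2∈{4}] nothing but 4 survives at r1c2, so r1c2=4.
Step 3. [r3c4∈{4}] only 4 remains possible at r3c4. So r3c4=4.
Step 4. [r3c3∈{1}] r3c3 has the single candidate 1 ⇒ r3c3=1.
Step 5. [r4c4∈{2}] nothing but 2 survives at r4c4, so r4c4=2.
Step 6. [r1c1∈{1}] r1c1 is down to just 1, so r1c1=1.
Step 7. [r1c3∈{2}] only 2 remains possible at r1c3. So r1c3=2.

Answer: 1 4 2 3 / 3 2 4 1 / 2 3 1 4 / 4 1 3 2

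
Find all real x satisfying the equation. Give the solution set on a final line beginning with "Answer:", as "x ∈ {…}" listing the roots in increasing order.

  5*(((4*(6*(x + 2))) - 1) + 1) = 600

Step 1. [5*(((4*(6*(x + 2))) - 1) + 1) = 600] 5·(inner) — divide through by 5. So div: ((4*(6*(x + 2))) - 1) + 1 = 120.
Step 2. [((4*(6*(x + 2))) - 1) + 1 = 120] 1 comes off first (subtract 1). So sub: (4*(6*(x + 2))) - 1 = 119.
Step 3. [(4*(6*(x + 2))) - 1 = 119] add 1: x sits inside (… - 1). So sub: 4*(6*(x + 2)) = 120.
Step 4. [4*(6*(x + 2)) = 120] 4·(inner) — divide through by 4. So div: 6*(x + 2) = 30.
Step 5. [6*(x + 2) = 30] leading coefficient 6: divide by 6. So div: x + 2 = 5.
Step 6. [x + 2 = 5] the outer +2 inverts by subtracting 2 ⇒ sub: x = 3.

Answer: x ∈ {3}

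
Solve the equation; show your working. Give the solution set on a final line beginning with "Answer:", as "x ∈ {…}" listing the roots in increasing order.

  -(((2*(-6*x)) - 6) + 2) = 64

Step 1. [-(((2*(-6*x)) - 6) + 2) = 64] leading − — multiply by −1. So neg: ((2*(-6*x)) - 6) + 2 = -64.
Step 2. [((2*(-6*x)) - 6) + 2 = -64] the outer +2 inverts by subtracting 2, so sub: (2*(-6*x)) - 6 = -66.
Step 3. [(2*(-6*x)) - 6 = -66] 2 divides every term; factor it out. So factor: (-6*x) - 3 = -33.
Step 4. [(-6*x) - 3 = -33] the outer -3 inverts by adding 3. So sub: -6*x = -30.
Step 5. [-6*x = -30] leading coefficient -6: divide by -6 ⇒ div: x = 5.

Answer: x ∈ {5}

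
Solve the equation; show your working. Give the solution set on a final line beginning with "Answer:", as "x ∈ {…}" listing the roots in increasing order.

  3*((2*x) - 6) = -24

Step 1. [3*((2*x) - 6) = -24] divide by the outer 3. So div: (2*x) - 6 = -8.
Step 2. [(2*x) - 6 = -8] common factor 2 (LHS and -8) — divide through. So factor: x - 3 = -4.
Step 3. [x - 3 = -4] peel the -3: add 3 from each side, so sub: x = -1.

Answer: x ∈ {-1}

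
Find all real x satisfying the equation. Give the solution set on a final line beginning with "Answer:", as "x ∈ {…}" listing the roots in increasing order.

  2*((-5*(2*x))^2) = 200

Step 1. [2*((-5*(2*x))^2) = 200] 2 out front; divide by 2 ⇒ div: (-5*(2*x))^2 = 100.
Step 2. [(-5*(2*x))^2 = 100] √ both sides: 100 ≥ 0 gives two branches. So sqrt: -5*(2*x) = 10 or -10.
Step 3. [-5*(2*x) = 10 or -10] leading coefficient -5: divide by -5. So div: 2*x = -2 or 2.
Step 4. [2*x = -2 or 2] divide by the outer 2, so div: x = -1 or 1.

Answer: x ∈ {-1, 1}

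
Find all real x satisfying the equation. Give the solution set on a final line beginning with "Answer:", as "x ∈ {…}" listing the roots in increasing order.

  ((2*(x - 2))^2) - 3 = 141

Step 1. [((2*(x - 2))^2) - 3 = 141] -3 is outermost — add 3 both sides, so sub: (2*(x - 2))^2 = 144.
Step 2. [(2*(x - 2))^2 = 144] √ both sides: 144 ≥ 0 gives two branches ⇒ sqrt: 2*(x - 2) = 12 or -12.
Step 3. [2*(x - 2) = 12 or -12] leading coefficient 2: divide by 2 ⇒ div: x - 2 = 6 or -6.
Step 4. [x - 2 = 6 or -6] -2 is outermost — add 2 both sides, so sub: x = 8 or -4.

Answer: x ∈ {-4, 8}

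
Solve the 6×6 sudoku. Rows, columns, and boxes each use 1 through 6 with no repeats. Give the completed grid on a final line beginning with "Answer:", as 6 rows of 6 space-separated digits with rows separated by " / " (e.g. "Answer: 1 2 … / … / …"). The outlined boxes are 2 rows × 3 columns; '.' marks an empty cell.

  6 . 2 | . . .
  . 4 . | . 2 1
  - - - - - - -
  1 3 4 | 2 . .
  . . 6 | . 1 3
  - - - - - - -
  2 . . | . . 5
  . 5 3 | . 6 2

Step 1. [r4c4∈{4,5}] 4 has one home in row 4: r4c4, so r4c4=4.
Step 2. [r2c3∈{5}] r2c3's peers cover all but 5. So r2c3=5.
Step 3. [r1c4∈{3,5}] 5 has one home in col 4: r1c4. So r1c4=5.
Step 4. [r1c5∈{3,4}] row 1 places 3 nowhere but r1c5, so r1c5=3.
Step 5. [r5c3∈{1}] r5c3's peers cover all but 1. So r5c3=1.
Step 6. [r1c2∈{1}] r1c2 is down to just 1, so r1c2=1.
Step 7. [r5c5∈{4}] r5c5 is down to just 4, so r5c5=4.
Step 8. [r4c1∈{5}] r4c1 has the single candidate 5, so r4c1=5.
Step 9. [r3c5∈{5}] nothing but 5 survives at r3c5 ⇒ r3c5=5.
Step 10. [r6c4∈{1}] r6c4's peers cover all but 1, so r6c4=1.
Step 11. [r2c1∈{3}] r2c1's peers cover all but 3 ⇒ r2c1=3.
Step 12. [r5c2∈{6}] nothing but 6 survives at r5c2. So r5c2=6.
Step 13. [r1c6∈{4}] r1c6's peers cover all but 4. So r1c6=4.
Step 14. [r4c2∈{2}] only 2 remains possible at r4c2, so r4c2=2.
Step 15. [r6c1∈{4}] r6c1 has the single candidate 4, so r6c1=4.
Step 16. [r2c4∈{6}] nothing but 6 survives at r2c4 ⇒ r2c4=6.
Step 17. [r3c6∈{6}] r3c6 is down to just 6. So r3c6=6.
Step 18. [r5c4∈{3}] nothing but 3 survives at r5c4. So r5c4=3.

Answer: 6 1 2 5 3 4 / 3 4 5 6 2 1 / 1 3 4 2 5 6 / 5 2 6 4 1 3 / 2 6 1 3 4 5 / 4 5 3 1 6 2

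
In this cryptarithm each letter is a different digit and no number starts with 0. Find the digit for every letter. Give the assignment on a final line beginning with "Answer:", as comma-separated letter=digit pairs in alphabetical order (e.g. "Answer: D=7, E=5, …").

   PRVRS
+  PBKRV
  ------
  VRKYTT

Step 1. [col 1: S + V ≡ T (mod 10)] several values work for V in column 1 (S + V ≡ T (mod 10), carry-in 0); try V=1, so V=1.
Step 2. [col 1: S + V ≡ T (mod 10)] several values work for T in column 1 (S + V ≡ T (mod 10), carry-in 0); try T=4. So T=4.
Step 3. [col 1: S + V ≡ T (mod 10)] in column 1 we have S+V≡T with carry-in 0; given V=1, T=4 and digits 1,4 already taken and all letters distinct, that pins S to 3 ⇒ S=3.
Step 4. [col 2: R + R ≡ T (mod 10)] no forcing yet in column 2 (carry-in 0); R=2 is free and consistent — try it ⇒ R=2.
Step 5. [col 3: V + K ≡ Y (mod 10)] several values work for Y in column 3 (V + K ≡ Y (mod 10), carry-in 0); try Y=8, so Y=8.
Step 6. [col 3: V + K ≡ Y (mod 10)] column 3 reads V+K+carry(0)=Y with V=1, Y=8; with digits 1,2,3,4,8 already taken and all letters distinct, the only value for K is 7 ⇒ K=7.
Step 7. [col 4: R + B ≡ K (mod 10)] from column 4 (R=2, K=7, carry-in 0, digits 1,2,3,4,7,8 already taken and all letters distinct): B must equal 5 ⇒ B=5.
Step 8. [col 5: P + P ≡ R (mod 10)] column 5 reads P+P+carry(0)=R with R=2; with digits 1,2,3,4,5,7,8 already taken and all letters distinct, the only value for P is 6, so P=6.

Answer: B=5, K=7, P=6, R=2, S=3, T=4, V=1, Y=8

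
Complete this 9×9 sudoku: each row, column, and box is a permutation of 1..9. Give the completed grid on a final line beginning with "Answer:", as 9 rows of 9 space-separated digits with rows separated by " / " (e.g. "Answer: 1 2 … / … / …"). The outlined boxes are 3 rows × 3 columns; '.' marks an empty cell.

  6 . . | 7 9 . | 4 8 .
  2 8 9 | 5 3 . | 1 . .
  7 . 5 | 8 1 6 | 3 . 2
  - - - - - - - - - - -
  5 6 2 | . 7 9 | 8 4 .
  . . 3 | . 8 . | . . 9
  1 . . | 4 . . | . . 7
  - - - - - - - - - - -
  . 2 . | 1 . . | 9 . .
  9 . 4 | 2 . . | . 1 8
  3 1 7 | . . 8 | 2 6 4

Step 1. [r9c5∈{5}] r9c5's peers cover all but 5, so r9c5=5.
Step 2. [r6c5∈{2,6}] in col 5, 2 fits only at r6c5, so r6c5=2.
Step 3. [r8c7∈{5,7}] r8c7 is the only open cell in col 7 admitting 7. So r8c7=7.
Step 4. [r7c6∈{3,4,7}] r7c6 is the only open cell in row 7 admitting 7, so r7c6=7.
Step 5. [r4c4∈{3}] r4c4 has the single candidate 3. So r4c4=3.
Step 6. [r6c6∈{5}] nothing but 5 survives at r6c6. So r6c6=5.
Step 7. [r5c7∈{5,6}] r5c7 is the only open cell in col 7 admitting 5 ⇒ r5c7=5.
Step 8. [r7c3∈{6,8}] r7c3 is the only open cell in col 3 admitting 6. So r7c3=6.
Step 9. [r7c9∈{3,5}] in col 9, 3 fits only at r7c9. So r7c9=3.
Step 10. [r3c2∈{4}] r3c2 is down to just 4. So r3c2=4.
Step 11. [r5c4∈{6}] r5c4's peers cover all but 6 ⇒ r5c4=6.
Step 12. [r2c9∈{6}] only 6 remains possible at r2c9. So r2c9=6.
Step 13. [r2c6∈{4}] r2c6 is down to just 4 ⇒ r2c6=4.
Step 14. [r9c4∈{9}] r9c4's peers cover all but 9, so r9c4=9.
Step 15. [r5c6∈{1}] r5c6's peers cover all but 1. So r5c6=1.
Step 16. [r5c1∈{4}] r5c1 has the single candidate 4, so r5c1=4.
Step 17. [r1c2∈{3}] only 3 remains possible at r1c2, so r1c2=3.
Step 18. [r1c6∈{2}] nothing but 2 survives at r1c6 ⇒ r1c6=2.
Step 19. [r7c5∈{4}] r7c5 is down to just 4, so r7c5=4.
Step 20. [r3c8∈{9}] r3c8 is down to just 9. So r3c8=9.
Step 21. [r6c3∈{8}] r6c3 is down to just 8. So r6c3=8.
Step 22. [r4c9∈{1}] only 1 remains possible at r4c9, so r4c9=1.
Step 23. [r6c7∈{6}] nothing but 6 survives at r6c7, so r6c7=6.
Step 24. [r5c2∈{7}] r5c2 is down to just 7, so r5c2=7.
Step 25. [r1c9∈{5}] only 5 remains possible at r1c9, so r1c9=5.
Step 26. [r5c8∈{2}] r5c8 is down to just 2, so r5c8=2.
Step 27. [r7c1∈{8}] only 8 remains possible at r7c1. So r7c1=8.
Step 28. [r7c8∈{5}] r7c8's peers cover all but 5. So r7c8=5.
Step 29. [r1c3∈{1}] r1c3's peers cover all but 1, so r1c3=1.
Step 30. [r8c6∈{3}] r8c6 is down to just 3. So r8c6=3.
Step 31. [r6c2∈{9}] r6c2 is down to just 9 ⇒ r6c2=9.
Step 32. [r8c2∈{5}] only 5 remains possible at r8c2 ⇒ r8c2=5.
Step 33. [r6c8∈{3}] nothing but 3 survives at r6c8, so r6c8=3.
Step 34. [r8c5∈{6}] r8c5 is down to just 6, so r8c5=6.
Step 35. [r2c8∈{7}] r2c8 has the single candidate 7 ⇒ r2c8=7.

Answer: 6 3 1 7 9 2 4 8 5 / 2 8 9 5 3 4 1 7 6 / 7 4 5 8 1 6 3 9 2 / 5 6 2 3 7 9 8 4 1 / 4 7 3 6 8 1 5 2 9 / 1 9 8 4 2 5 6 3 7 / 8 2 6 1 4 7 9 5 3 / 9 5 4 2 6 3 7 1 8 / 3 1 7 9 5 8 2 6 4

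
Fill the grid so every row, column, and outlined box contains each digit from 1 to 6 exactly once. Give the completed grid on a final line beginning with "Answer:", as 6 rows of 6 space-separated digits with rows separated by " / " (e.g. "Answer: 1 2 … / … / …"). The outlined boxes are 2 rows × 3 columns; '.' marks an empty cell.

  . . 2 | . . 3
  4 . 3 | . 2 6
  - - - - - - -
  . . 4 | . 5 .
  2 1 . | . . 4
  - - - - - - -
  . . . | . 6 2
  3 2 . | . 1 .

Step 1. [r1c1∈{1,5,6}] across box 1, 1 lands solely at r1c1 ⇒ r1c1=1.
Step 2. [r5c4∈{3,4,5}] row 5 places 3 nowhere but r5c4. So r5c4=3.
Step 3. [r5c1∈{5}] nothing but 5 survives at r5c1, so r5c1=5.
Step 4. [r3c1∈{6}] only 6 remains possible at r3c1, so r3c1=6.
Step 5. [r6c4∈{4,5}] across row 6, 4 lands solely at r6c4. So r6c4=4.
Step 6. [r2c2∈{5}] nothing but 5 survives at r2c2, so r2c2=5.
Step 7. [r2c4∈{1}] r2c4 is down to just 1, so r2c4=1.
Step 8. [r3c4∈{2}] nothing but 2 survives at r3c4. So r3c4=2.
Step 9. [r4c5∈{3}] nothing but 3 survives at r4c5. So r4c5=3.
Step 10. [r4c4∈{6}] r4c4 is down to just 6, so r4c4=6.
Step 11. [r6c3∈{6}] r6c3 is down to just 6 ⇒ r6c3=6.
Step 12. [r5c2∈{4}] r5c2's peers cover all but 4, so r5c2=4.
Step 13. [r4c3∈{5}] r4c3 has the single candidate 5 ⇒ r4c3=5.
Step 14. [r6c6∈{5}] nothing but 5 survives at r6c6. So r6c6=5.
Step 15. [r1c4∈{5}] r1c4's peers cover all but 5. So r1c4=5.
Step 16. [r3c2∈{3}] r3c2 has the single candidate 3, so r3c2=3.
Step 17. [r1c5∈{4}] r1c5's peers cover all but 4, so r1c5=4.
Step 18. [r3c6∈{1}] nothing but 1 survives at r3c6 ⇒ r3c6=1.
Step 19. [r5c3∈{1}] nothing but 1 survives at r5c3. So r5c3=1.
Step 20. [r1c2∈{6}] r1c2 has the single candidate 6, so r1c2=6.

Answer: 1 6 2 5 4 3 / 4 5 3 1 2 6 / 6 3 4 2 5 1 / 2 1 5 6 3 4 / 5 4 1 3 6 2 / 3 2 6 4 1 5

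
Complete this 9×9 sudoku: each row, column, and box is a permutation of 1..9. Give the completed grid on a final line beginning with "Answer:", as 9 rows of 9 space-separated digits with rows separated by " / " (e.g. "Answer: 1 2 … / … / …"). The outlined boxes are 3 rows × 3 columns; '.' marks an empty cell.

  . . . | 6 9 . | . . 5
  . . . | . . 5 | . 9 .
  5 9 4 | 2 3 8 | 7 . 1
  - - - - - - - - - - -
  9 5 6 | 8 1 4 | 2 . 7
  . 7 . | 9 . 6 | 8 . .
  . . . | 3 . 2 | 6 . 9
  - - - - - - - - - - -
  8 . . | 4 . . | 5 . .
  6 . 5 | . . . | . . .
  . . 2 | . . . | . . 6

Step 1. [r4c8∈{3}] r4c8 is down to just 3. So r4c8=3.
Step 2. [r6c5∈{5,7}] in row 6, 7 fits only at r6c5 ⇒ r6c5=7.
Step 3. [r5c9∈{4}] r5c9 is down to just 4, so r5c9=4.
Step 4. [r2c2∈{1,2,3,6,8}] across row 2, 6 lands solely at r2c2 ⇒ r2c2=6.
Step 5. [r1c2∈{1,2,3,8}] 2 has one home in col 2: r1c2. So r1c2=2.
Step 6. [r7c3∈{1,3,7,9}] in col 3, 9 fits only at r7c3 ⇒ r7c3=9.
Step 7. [r9c1∈{1,3,4,7}] 7 has one home in box 7: r9c1, so r9c1=7.
Step 8. [r2c9∈{2,3,8}] 2 has one home in row 2: r2c9, so r2c9=2.
Step 9. [r2c3∈{1,3,7,8}] r2c3 is the only open cell in row 2 admitting 8, so r2c3=8.
Step 10. [r6c3∈{1}] r6c3 is down to just 1, so r6c3=1.
Step 11. [r7c9∈{3}] nothing but 3 survives at r7c9 ⇒ r7c9=3.
Step 12. [r5c8∈{1,5}] 1 has one home in row 5: r5c8. So r5c8=1.
Step 13. [r8c9∈{8}] r8c9 has the single candidate 8, so r8c9=8.
Step 14. [r9c8∈{4}] only 4 remains possible at r9c8, so r9c8=4.
Step 15. [r2c4∈{1,7}] 7 has one home in row 2: r2c4 ⇒ r2c4=7.
Step 16. [r8c4∈{1}] nothing but 1 survives at r8c4 ⇒ r8c4=1.
Step 17. [r5c3∈{3}] r5c3's peers cover all but 3 ⇒ r5c3=3.
Step 18. [r1c7∈{3,4}] row 1 places 4 nowhere but r1c7 ⇒ r1c7=4.
Step 19. [r9c7∈{1,9}] 1 has one home in col 7: r9c7. So r9c7=1.
Step 20. [r2c1∈{1,3}] 1 has one home in row 2: r2c1. So r2c1=1.
Step 21. [r7c6∈{7}] nothing but 7 survives at r7c6, so r7c6=7.
Step 22. [r9c6∈{3,9}] row 9 places 9 nowhere but r9c6. So r9c6=9.
Step 23. [r8c2∈{3,4}] row 8 places 4 nowhere but r8c2, so r8c2=4.
Step 24. [r8c5∈{2}] r8c5 has the single candidate 2, so r8c5=2.
Step 25. [r9c5∈{5,8}] across row 9, 8 lands solely at r9c5. So r9c5=8.
Step 26. [r7c5∈{6}] r7c5 is down to just 6, so r7c5=6.
Step 27. [r8c7∈{9}] r8c7 has the single candidate 9, so r8c7=9.
Step 28. [r9c2∈{3}] nothing but 3 survives at r9c2 ⇒ r9c2=3.
Step 29. [r5c5∈{5}] nothing but 5 survives at r5c5, so r5c5=5.
Step 30. [r3c8∈{6}] nothing but 6 survives at r3c8, so r3c8=6.
Step 31. [r2c7∈{3}] nothing but 3 survives at r2c7, so r2c7=3.
Step 32. [r7c2∈{1}] r7c2 is down to just 1 ⇒ r7c2=1.
Step 33. [r1c6∈{1}] nothing but 1 survives at r1c6. So r1c6=1.
Step 34. [r8c8∈{7}] r8c8 is down to just 7, so r8c8=7.
Step 35. [r2c5∈{4}] only 4 remains possible at r2c5 ⇒ r2c5=4.
Step 36. [r9c4∈{5}] nothing but 5 survives at r9c4, so r9c4=5.
Step 37. [r1c3∈{7}] only 7 remains possible at r1c3 ⇒ r1c3=7.
Step 38. [r1c8∈{8}] only 8 remains possible at r1c8. So r1c8=8.
Step 39. [r6c2∈{8}] r6c2 is down to just 8 ⇒ r6c2=8.
Step 40. [r6c8∈{5}] r6c8 is down to just 5, so r6c8=5.
Step 41. [r6c1∈{4}] only 4 remains possible at r6c1, so r6c1=4.
Step 42. [r5c1∈{2}] only 2 remains possible at r5c1. So r5c1=2.
Step 43. [r8c6∈{3}] r8c6's peers cover all but 3, so r8c6=3.
Step 44. [r1c1∈{3}] r1c1 has the single candidate 3. So r1c1=3.
Step 45. [r7c8∈{2}] r7c8 is down to just 2 ⇒ r7c8=2.

Answer: 3 2 7 6 9 1 4 8 5 / 1 6 8 7 4 5 3 9 2 / 5 9 4 2 3 8 7 6 1 / 9 5 6 8 1 4 2 3 7 / 2 7 3 9 5 6 8 1 4 / 4 8 1 3 7 2 6 5 9 / 8 1 9 4 6 7 5 2 3 / 6 4 5 1 2 3 9 7 8 / 7 3 2 5 8 9 1 4 6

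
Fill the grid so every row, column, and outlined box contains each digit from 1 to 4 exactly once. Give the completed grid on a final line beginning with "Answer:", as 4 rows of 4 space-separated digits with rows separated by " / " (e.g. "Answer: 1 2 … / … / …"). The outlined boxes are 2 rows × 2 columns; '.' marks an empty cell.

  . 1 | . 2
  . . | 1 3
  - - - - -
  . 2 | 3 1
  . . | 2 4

Step 1. [r2c2∈{4}] r2c2 is down to just 4 ⇒ r2c2=4.
Step 2. [r4c2∈{3}] only 3 remains possible at r4c2 ⇒ r4c2=3.
Step 3. [r3c1∈{4}] r3c1's peers cover all but 4. So r3c1=4.
Step 4. [r4c1∈{1}] r4c1 is down to just 1 ⇒ r4c1=1.
Step 5. [r1c3∈{4}] r1c3 is down to just 4 ⇒ r1c3=4.
Step 6. [r2c1∈{2}] only 2 remains possible at r2c1. So r2c1=2.
Step 7. [r1c1∈{3}] nothing but 3 survives at r1c1, so r1c1=3.

Answer: 3 1 4 2 / 2 4 1 3 / 4 2 3 1 / 1 3 2 4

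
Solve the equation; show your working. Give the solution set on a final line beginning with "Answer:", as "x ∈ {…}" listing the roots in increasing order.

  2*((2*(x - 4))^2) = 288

Step 1. [2*((2*(x - 4))^2) = 288] leading coefficient 2: divide by 2 ⇒ div: (2*(x - 4))^2 = 144.
Step 2. [(2*(x - 4))^2 = 144] LHS squared, RHS 144 ≥ 0: apply √ (±), so sqrt: 2*(x - 4) = 12 or -12.
Step 3. [2*(x - 4) = 12 or -12] divide by the outer 2 ⇒ div: x - 4 = 6 or -6.
Step 4. [x - 4 = 6 or -6] the outer -4 inverts by adding 4, so sub: x = 10 or -2.

Answer: x ∈ {-2, 10}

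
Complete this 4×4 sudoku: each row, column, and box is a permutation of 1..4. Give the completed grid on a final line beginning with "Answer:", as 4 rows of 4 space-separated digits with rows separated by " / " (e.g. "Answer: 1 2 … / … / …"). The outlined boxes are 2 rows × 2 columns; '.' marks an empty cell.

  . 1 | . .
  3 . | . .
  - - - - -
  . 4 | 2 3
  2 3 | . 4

Step 1. [r2c3∈{1,4}] across row 2, 4 lands solely at r2c3 ⇒ r2c3=4.
Step 2. [r2c4∈{1,2}] in row 2, 1 fits only at r2c4, so r2c4=1.
Step 3. [r1c3∈{3}] r1c3 is down to just 3, so r1c3=3.
Step 4. [r2c2∈{2}] nothing but 2 survives at r2c2. So r2c2=2.
Step 5. [r1c1∈{4}] r1c1's peers cover all but 4, so r1c1=4.
Step 6. [r4c3∈{1}] nothing but 1 survives at r4c3, so r4c3=1.
Step 7. [r1c4∈{2}] r1c4's peers cover all but 2 ⇒ r1c4=2.
Step 8. [r3c1∈{1}] only 1 remains possible at r3c1, so r3c1=1.

Answer: 4 1 3 2 / 3 2 4 1 / 1 4 2 3 / 2 3 1 4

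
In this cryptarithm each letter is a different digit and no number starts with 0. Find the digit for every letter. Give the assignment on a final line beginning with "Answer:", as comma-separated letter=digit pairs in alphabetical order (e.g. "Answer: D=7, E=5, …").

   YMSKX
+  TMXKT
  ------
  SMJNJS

Step 1. [col 1: X + T ≡ S (mod 10)] no forcing yet in column 1 (carry-in 0); T=3 is free and consistent — try it, so T=3.
Step 2. [col 1: X + T ≡ S (mod 10)] several values work for X in column 1 (X + T ≡ S (mod 10), carry-in 0); try X=8 ⇒ X=8.
Step 3. [col 1: X + T ≡ S (mod 10)] in column 1 we have X+T≡S with carry-in 0; given X=8, T=3 and digits 3,8 already taken and all letters distinct, that pins S to 1, so S=1.
Step 4. [col 2: K + K ≡ J (mod 10)] no forcing yet in column 2 (carry-in 1); K=7 is free and consistent — try it ⇒ K=7.
Step 5. [col 2: K + K ≡ J (mod 10)] from column 2 (K=7, carry-in 1, digits 1,3,7,8 already taken and all letters distinct): J must equal 5, so J=5.
Step 6. [col 3: S + X ≡ N (mod 10)] column 3 reads S+X+carry(1)=N with S=1, X=8; with digits 1,3,5,7,8 already taken and all letters distinct, the only value for N is 0 ⇒ N=0.
Step 7. [col 4: M + M ≡ J (mod 10)] in column 4 we have M+M≡J with carry-in 1; given J=5 and digits 0,1,3,5,7,8 already taken and all letters distinct, that pins M to 2. So M=2.
Step 8. [col 5: Y + T ≡ M (mod 10)] column 5 reads Y+T+carry(0)=M with T=3, M=2; with digits 0,1,2,3,5,7,8 already taken and all letters distinct, the only value for Y is 9, so Y=9.

Answer: J=5, K=7, M=2, N=0, S=1, T=3, X=8, Y=9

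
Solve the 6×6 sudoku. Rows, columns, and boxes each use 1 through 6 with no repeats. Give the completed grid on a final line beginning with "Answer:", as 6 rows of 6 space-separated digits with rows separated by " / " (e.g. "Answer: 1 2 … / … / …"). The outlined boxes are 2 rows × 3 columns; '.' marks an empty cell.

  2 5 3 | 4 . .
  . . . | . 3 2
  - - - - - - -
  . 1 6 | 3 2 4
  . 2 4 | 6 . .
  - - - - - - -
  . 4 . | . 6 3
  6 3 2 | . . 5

Step 1. [r1c5∈{1}] nothing but 1 survives at r1c5. So r1c5=1.
Step 2. [r3c1∈{5}] r3c1 is down to just 5. So r3c1=5.
Step 3. [r5c1∈{1}] r5c1 has the single candidate 1. So r5c1=1.
Step 4. [r4c5∈{5}] r4c5's peers cover all but 5. So r4c5=5.
Step 5. [r6c5∈{4}] only 4 remains possible at r6c5, so r6c5=4.
Step 6. [r2c2∈{6}] only 6 remains possible at r2c2, so r2c2=6.
Step 7. [r5c3∈{5}] nothing but 5 survives at r5c3. So r5c3=5.
Step 8. [r4c1∈{3}] r4c1 has the single candidate 3. So r4c1=3.
Step 9. [r2c4∈{5}] r2c4 has the single candidate 5, so r2c4=5.
Step 10. [r5c4∈{2}] r5c4 has the single candidate 2, so r5c4=2.
Step 11. [r2c1∈{4}] nothing but 4 survives at r2c1, so r2c1=4.
Step 12. [r4c6∈{1}] nothing but 1 survives at r4c6, so r4c6=1.
Step 13. [r2c3∈{1}] r2c3 is down to just 1, so r2c3=1.
Step 14. [r6c4∈{1}] only 1 remains possible at r6c4. So r6c4=1.
Step 15. [r1c6∈{6}] r1c6 is down to just 6. So r1c6=6.

Answer: 2 5 3 4 1 6 / 4 6 1 5 3 2 / 5 1 6 3 2 4 / 3 2 4 6 5 1 / 1 4 5 2 6 3 / 6 3 2 1 4 5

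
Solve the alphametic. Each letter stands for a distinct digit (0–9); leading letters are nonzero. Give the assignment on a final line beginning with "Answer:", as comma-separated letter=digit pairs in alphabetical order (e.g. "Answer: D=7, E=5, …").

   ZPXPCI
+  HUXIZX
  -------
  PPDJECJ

Step 1. [P] the sum has 7 digits but both addends have 6; that extra leading digit P is the final carry, namely 1. So P=1.
Step 2. [col 1: I + X ≡ J (mod 10)] no forcing yet in column 1 (carry-in 0); J=5 is free and consistent — try it, so J=5.
Step 3. [col 1: I + X ≡ J (mod 10)] several values work for I in column 1 (I + X ≡ J (mod 10), carry-in 0); try I=8, so I=8.
Step 4. [col 1: I + X ≡ J (mod 10)] from column 1 (I=8, J=5, carry-in 0, digits 1,5,8 already taken and all letters distinct): X must equal 7. So X=7.
Step 5. [col 2: C + Z ≡ C (mod 10)] column 2: given nothing yet, carry-in 1, and digits 1,5,7,8 already taken and all letters distinct, C+Z≡C (mod 10) forces Z=9 ⇒ Z=9.
Step 6. [col 2: C + Z ≡ C (mod 10)] no forcing yet in column 2 (carry-in 1); C=3 is free and consistent — try it. So C=3.
Step 7. [col 3: P + I ≡ E (mod 10)] from column 3 (P=1, I=8, carry-in 1, digits 1,3,5,7,8,9 already taken and all letters distinct): E must equal 0. So E=0.
Step 8. [col 5: P + U ≡ D (mod 10)] no forcing yet in column 5 (carry-in 1); U=4 is free and consistent — try it ⇒ U=4.
Step 9. [col 5: P + U ≡ D (mod 10)] from column 5 (P=1, U=4, carry-in 1, digits 0,1,3,4,5,7,8,9 already taken and all letters distinct): D must equal 6. So D=6.
Step 10. [col 6: Z + H ≡ P (mod 10)] in column 6 we have Z+H≡P with carry-in 0; given Z=9, P=1 and digits 0,1,3,4,5,6,7,8,9 already taken and all letters distinct, that pins H to 2 ⇒ H=2.

Answer: C=3, D=6, E=0, H=2, I=8, J=5, P=1, U=4, X=7, Z=9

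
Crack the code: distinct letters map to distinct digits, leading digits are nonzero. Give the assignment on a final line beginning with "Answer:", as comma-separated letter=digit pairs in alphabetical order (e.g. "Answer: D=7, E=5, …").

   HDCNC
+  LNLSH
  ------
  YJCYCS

Step 1. [Y] Y is the leading digit of a 6-digit sum of two 5-digit numbers; the final carry is exactly 1. So Y=1.
Step 2. [col 1: C + H ≡ S (mod 10)] column 1 (C + H ≡ S (mod 10), carry-in 0) doesn't pin H yet; pick H=2 and continue ⇒ H=2.
Step 3. [col 1: C + H ≡ S (mod 10)] no forcing yet in column 1 (carry-in 0); C=3 is free and consistent — try it, so C=3.
Step 4. [col 1: C + H ≡ S (mod 10)] from column 1 (C=3, H=2, carry-in 0, digits 1,2,3 already taken and all letters distinct): S must equal 5. So S=5.
Step 5. [col 2: N + S ≡ C (mod 10)] column 2: given S=5, C=3, carry-in 0, and digits 1,2,3,5 already taken and all letters distinct, N+S≡C (mod 10) forces N=8. So N=8.
Step 6. [col 3: C + L ≡ Y (mod 10)] in column 3 we have C+L≡Y with carry-in 1; given C=3, Y=1 and digits 1,2,3,5,8 already taken and all letters distinct, that pins L to 7, so L=7.
Step 7. [col 4: D + N ≡ C (mod 10)] column 4: given N=8, C=3, carry-in 1, and digits 1,2,3,5,7,8 already taken and all letters distinct, D+N≡C (mod 10) forces D=4. So D=4.
Step 8. [col 5: H + L ≡ J (mod 10)] column 5 reads H+L+carry(1)=J with H=2, L=7; with digits 1,2,3,4,5,7,8 already taken and all letters distinct, the only value for J is 0 ⇒ J=0.

Answer: C=3, D=4, H=2, J=0, L=7, N=8, S=5, Y=1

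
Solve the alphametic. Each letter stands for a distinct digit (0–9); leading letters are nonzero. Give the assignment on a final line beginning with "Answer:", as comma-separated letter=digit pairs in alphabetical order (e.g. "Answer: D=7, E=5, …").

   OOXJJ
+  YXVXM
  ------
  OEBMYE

Step 1. [col 1: J + M ≡ E (mod 10)] column 1 (J + M ≡ E (mod 10), carry-in 0) doesn't pin M yet; pick M=7 and continue. So M=7.
Step 2. [col 1: J + M ≡ E (mod 10)] column 1 (J + M ≡ E (mod 10), carry-in 0) doesn't pin J yet; pick J=3 and continue, so J=3.
Step 3. [col 1: J + M ≡ E (mod 10)] in column 1 we have J+M≡E with carry-in 0; given J=3, M=7 and digits 3,7 already taken and all letters distinct, that pins E to 0. So E=0.
Step 4. [col 2: J + X ≡ Y (mod 10)] several values work for X in column 2 (J + X ≡ Y (mod 10), carry-in 1); try X=5, so X=5.
Step 5. [col 2: J + X ≡ Y (mod 10)] from column 2 (J=3, X=5, carry-in 1, digits 0,3,5,7 already taken and all letters distinct): Y must equal 9 ⇒ Y=9.
Step 6. [col 3: X + V ≡ M (mod 10)] column 3 reads X+V+carry(0)=M with X=5, M=7; with digits 0,3,5,7,9 already taken and all letters distinct, the only value for V is 2. So V=2.
Step 7. [col 4: O + X ≡ B (mod 10)] column 4 (O + X ≡ B (mod 10), carry-in 0) doesn't pin B yet; pick B=6 and continue, so B=6.
Step 8. [col 4: O + X ≡ B (mod 10)] column 4: given X=5, B=6, carry-in 0, and digits 0,2,3,5,6,7,9 already taken and all letters distinct, O+X≡B (mod 10) forces O=1 ⇒ O=1.

Answer: B=6, E=0, J=3, M=7, O=1, V=2, X=5, Y=9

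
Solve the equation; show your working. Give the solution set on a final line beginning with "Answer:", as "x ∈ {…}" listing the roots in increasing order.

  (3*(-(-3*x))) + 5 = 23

Step 1. [(3*(-(-3*x))) + 5 = 23] subtract 5: x sits inside (… + 5). So sub: 3*(-(-3*x)) = 18.
Step 2. [3*(-(-3*x)) = 18] LHS = 3·(…); ÷3 both sides, so div: -(-3*x) = 6.
Step 3. [-(-3*x) = 6] LHS negated; negate both sides ⇒ neg: -3*x = -6.
Step 4. [-3*x = -6] -3·(inner) — divide through by -3 ⇒ div: x = 2.

Answer: x ∈ {2}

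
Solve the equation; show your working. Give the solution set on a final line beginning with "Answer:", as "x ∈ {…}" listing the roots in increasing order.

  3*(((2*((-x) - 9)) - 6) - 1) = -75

Step 1. [3*(((2*((-x) - 9)) - 6) - 1) = -75] leading coefficient 3: divide by 3, so div: ((2*((-x) - 9)) - 6) - 1 = -25.
Step 2. [((2*((-x) - 9)) - 6) - 1 = -25] the outer -1 inverts by adding 1 ⇒ sub: (2*((-x) - 9)) - 6 = -24.
Step 3. [(2*((-x) - 9)) - 6 = -24] peel the -6: add 6 from each side. So sub: 2*((-x) - 9) = -18.
Step 4. [2*((-x) - 9) = -18] 2 out front; divide by 2. So div: (-x) - 9 = -9.
Step 5. [(-x) - 9 = -9] add 9: x sits inside (… - 9) ⇒ sub: -x = 0.
Step 6. [-x = 0] leading − — multiply by −1, so neg: x = 0.

Answer: x ∈ {0}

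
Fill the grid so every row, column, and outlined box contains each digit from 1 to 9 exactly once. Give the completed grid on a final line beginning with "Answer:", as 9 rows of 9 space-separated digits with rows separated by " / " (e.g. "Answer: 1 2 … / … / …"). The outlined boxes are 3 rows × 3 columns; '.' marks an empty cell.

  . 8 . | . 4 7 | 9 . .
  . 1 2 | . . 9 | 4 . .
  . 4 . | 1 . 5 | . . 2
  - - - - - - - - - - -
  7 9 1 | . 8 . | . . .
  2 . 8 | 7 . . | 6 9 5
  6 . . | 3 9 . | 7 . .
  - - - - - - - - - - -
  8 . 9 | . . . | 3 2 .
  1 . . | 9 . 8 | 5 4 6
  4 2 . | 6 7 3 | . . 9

Step 1. [r5c6∈{1,4}] 4 has one home in row 5: r5c6 ⇒ r5c6=4.
Step 2. [r3c3∈{3,6,7}] across box 1, 7 lands solely at r3c3 ⇒ r3c3=7.
Step 3. [r2c8∈{3,5,6,7,8}] in col 8, 7 fits only at r2c8 ⇒ r2c8=7.
Step 4. [r1c8∈{1,3,5,6}] across col 8, 5 lands solely at r1c8. So r1c8=5.
Step 5. [r1c1∈{3}] r1c1 has the single candidate 3, so r1c1=3.
Step 6. [r3c8∈{3,6,8}] in col 8, 6 fits only at r3c8. So r3c8=6.
Step 7. [r6c6∈{1,2}] in row 6, 2 fits only at r6c6, so r6c6=2.
Step 8. [r2c9∈{3,8}] 3 has one home in box 3: r2c9 ⇒ r2c9=3.
Step 9. [r9c7∈{1,8}] 1 has one home in col 7: r9c7 ⇒ r9c7=1.
Step 10. [r6c9∈{1,4,8}] r6c9 is the only open cell in col 9 admitting 8. So r6c9=8.
Step 11. [r7c5∈{1,5}] r7c5 is the only open cell in col 5 admitting 5. So r7c5=5.
Step 12. [r8c2∈{3,7}] row 8 places 7 nowhere but r8c2 ⇒ r8c2=7.
Step 13. [r9c3∈{5}] r9c3's peers cover all but 5. So r9c3=5.
Step 14. [r4c7∈{2}] r4c7's peers cover all but 2 ⇒ r4c7=2.
Step 15. [r2c5∈{6}] nothing but 6 survives at r2c5 ⇒ r2c5=6.
Step 16. [r6c2∈{5}] r6c2 has the single candidate 5. So r6c2=5.
Step 17. [r8c3∈{3}] only 3 remains possible at r8c3. So r8c3=3.
Step 18. [r5c5∈{1}] r5c5 has the single candidate 1 ⇒ r5c5=1.
Step 19. [r8c5∈{2}] r8c5 has the single candidate 2 ⇒ r8c5=2.
Step 20. [r9c8∈{8}] only 8 remains possible at r9c8 ⇒ r9c8=8.
Step 21. [r3c5∈{3}] nothing but 3 survives at r3c5 ⇒ r3c5=3.
Step 22. [r7c4∈{4}] nothing but 4 survives at r7c4 ⇒ r7c4=4.
Step 23. [r3c7∈{8}] r3c7 has the single candidate 8, so r3c7=8.
Step 24. [r6c8∈{1}] r6c8 has the single candidate 1 ⇒ r6c8=1.
Step 25. [r1c9∈{1}] r1c9 is down to just 1, so r1c9=1.
Step 26. [r4c4∈{5}] r4c4's peers cover all but 5, so r4c4=5.
Step 27. [r2c1∈{5}] r2c1's peers cover all but 5, so r2c1=5.
Step 28. [r7c2∈{6}] r7c2 has the single candidate 6. So r7c2=6.
Step 29. [r6c3∈{4}] r6c3's peers cover all but 4, so r6c3=4.
Step 30. [r7c9∈{7}] nothing but 7 survives at r7c9 ⇒ r7c9=7.
Step 31. [r5c2∈{3}] r5c2 has the single candidate 3. So r5c2=3.
Step 32. [r1c4∈{2}] r1c4 is down to just 2 ⇒ r1c4=2.
Step 33. [r7c6∈{1}] r7c6 has the single candidate 1 ⇒ r7c6=1.
Step 34. [r4c9∈{4}] r4c9 has the single candidate 4. So r4c9=4.
Step 35. [r1c3∈{6}] nothing but 6 survives at r1c3. So r1c3=6.
Step 36. [r4c6∈{6}] r4c6's peers cover all but 6. So r4c6=6.
Step 37. [r3c1∈{9}] r3c1's peers cover all but 9, so r3c1=9.
Step 38. [r2c4∈{8}] r2c4 is down to just 8. So r2c4=8.
Step 39. [r4c8∈{3}] r4c8's peers cover all but 3 ⇒ r4c8=3.

Answer: 3 8 6 2 4 7 9 5 1 / 5 1 2 8 6 9 4 7 3 / 9 4 7 1 3 5 8 6 2 / 7 9 1 5 8 6 2 3 4 / 2 3 8 7 1 4 6 9 5 / 6 5 4 3 9 2 7 1 8 / 8 6 9 4 5 1 3 2 7 / 1 7 3 9 2 8 5 4 6 / 4 2 5 6 7 3 1 8 9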